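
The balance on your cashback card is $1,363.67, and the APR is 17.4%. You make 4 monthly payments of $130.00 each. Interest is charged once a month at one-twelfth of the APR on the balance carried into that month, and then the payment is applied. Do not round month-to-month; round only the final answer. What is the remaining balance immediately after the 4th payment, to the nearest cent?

$913.08

Monthly rate r = 17.4%/12 = 1.45% = 0.0145.
Each month: B ← B·(1+r) − $130.00.
Month 1: interest $19.77; balance after payment $1,253.44.
Month 2: interest $18.17; balance after payment $1,141.62.
Month 3: interest $16.55; balance after payment $1,028.17.
Month 4: interest $14.91; balance after payment $913.08.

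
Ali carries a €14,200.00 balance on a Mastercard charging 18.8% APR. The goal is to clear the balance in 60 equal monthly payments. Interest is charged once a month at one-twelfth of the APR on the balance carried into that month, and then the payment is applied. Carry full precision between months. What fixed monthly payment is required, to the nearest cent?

Monthly rate r = 18.8%/12 = 1.56667% = 0.0156667.
Level-payment amortization: P = B₀·r / (1 − (1+r)^(−n)) = 14200.00·0.0156667 / (1 − 1.01567^(−60)).
Denominator 1 − (1+r)^(−60) = 0.606515137.
P = 222.467 / 0.606515137 ≈ 366.79.

€366.79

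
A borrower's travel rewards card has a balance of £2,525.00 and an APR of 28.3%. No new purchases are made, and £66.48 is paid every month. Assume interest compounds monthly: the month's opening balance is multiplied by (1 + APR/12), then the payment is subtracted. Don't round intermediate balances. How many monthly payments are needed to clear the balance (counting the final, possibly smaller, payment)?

97 months

Monthly rate r = 28.3%/12 = 2.35833% = 0.0235833.
Recurrence: B ← B·(1+r) − £66.48.
Month 1: interest £59.55; balance after payment £2,518.07.
Month 2: interest £59.38; balance after payment £2,510.97.
Closed form: n = −ln(1 − rB₀/P)/ln(1+r) = −ln(0.10427)/ln(1.02358) ≈ 96.988, so the balance reaches zero during payment 97.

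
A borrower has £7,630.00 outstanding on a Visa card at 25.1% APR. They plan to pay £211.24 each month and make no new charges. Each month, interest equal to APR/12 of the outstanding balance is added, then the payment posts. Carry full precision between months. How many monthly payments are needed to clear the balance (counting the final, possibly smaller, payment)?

Monthly rate r = 25.1%/12 = 2.09167% = 0.0209167.
Recurrence: B ← B·(1+r) − £211.24.
Month 1: interest £159.59; balance after payment £7,578.35.
Month 2: interest £158.51; balance after payment £7,525.63.
Closed form: n = −ln(1 − rB₀/P)/ln(1+r) = −ln(0.24449)/ln(1.02092) ≈ 68.045, so the balance reaches zero during payment 69.

69 payments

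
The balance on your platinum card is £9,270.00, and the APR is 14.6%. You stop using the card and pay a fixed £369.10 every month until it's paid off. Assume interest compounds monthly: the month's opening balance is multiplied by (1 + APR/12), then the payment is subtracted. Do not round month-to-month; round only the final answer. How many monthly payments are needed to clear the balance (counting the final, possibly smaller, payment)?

31 payments

Monthly rate r = 14.6%/12 = 1.21667% = 0.0121667.
Recurrence: B ← B·(1+r) − £369.10.
Month 1: interest £112.78; balance after payment £9,013.68.
Month 2: interest £109.67; balance after payment £8,754.25.
Closed form: n = −ln(1 − rB₀/P)/ln(1+r) = −ln(0.69443)/ln(1.01217) ≈ 30.154, so the balance reaches zero during payment 31.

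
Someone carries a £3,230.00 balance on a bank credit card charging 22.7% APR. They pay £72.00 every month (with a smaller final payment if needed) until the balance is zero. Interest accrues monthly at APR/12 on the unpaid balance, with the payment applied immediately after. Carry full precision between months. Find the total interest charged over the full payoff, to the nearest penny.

Monthly rate r = 22.7%/12 = 1.89167% = 0.0189167.
Payoff takes n = ⌈−ln(1 − rB₀/P)/ln(1+r)⌉ = ⌈100.746⌉ = 101 payments; the last is £53.85.
Total paid = 100·£72.00 + £53.85 = £7,253.85.
Total interest = total paid − principal = £7,253.85 − £3,230.00 = £4,023.85.

£4,023.85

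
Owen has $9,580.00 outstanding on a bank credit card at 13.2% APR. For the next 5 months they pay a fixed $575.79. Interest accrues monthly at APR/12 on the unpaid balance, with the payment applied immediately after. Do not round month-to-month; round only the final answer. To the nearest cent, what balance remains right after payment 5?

$7,175.63

Monthly rate r = 13.2%/12 = 1.1% = 0.011.
Each month: B ← B·(1+r) − $575.79.
Month 1: interest $105.38; balance after payment $9,109.59.
Month 2: interest $100.21; balance after payment $8,634.01.
Month 3: interest $94.97; balance after payment $8,153.19.
Month 4: interest $89.69; balance after payment $7,667.08.
Month 5: interest $84.34; balance after payment $7,175.63.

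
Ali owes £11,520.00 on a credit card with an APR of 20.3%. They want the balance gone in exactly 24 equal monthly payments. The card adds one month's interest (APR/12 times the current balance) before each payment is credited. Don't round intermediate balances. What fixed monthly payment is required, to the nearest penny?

Monthly rate r = 20.3%/12 = 1.69167% = 0.0169167.
Level-payment amortization: P = B₀·r / (1 − (1+r)^(−n)) = 11520.00·0.0169167 / (1 − 1.01692^(−24)).
Denominator 1 − (1+r)^(−24) = 0.331423304.
P = 194.88 / 0.331423304 ≈ 588.01.

£588.01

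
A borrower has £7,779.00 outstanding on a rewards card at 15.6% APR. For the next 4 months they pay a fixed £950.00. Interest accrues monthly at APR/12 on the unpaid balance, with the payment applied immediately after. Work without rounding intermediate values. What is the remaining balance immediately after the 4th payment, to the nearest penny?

£4,316.72

Monthly rate r = 15.6%/12 = 1.3% = 0.013.
Each month: B ← B·(1+r) − £950.00.
Month 1: interest £101.13; balance after payment £6,930.13.
Month 2: interest £90.09; balance after payment £6,070.22.
Month 3: interest £78.91; balance after payment £5,199.13.
Month 4: interest £67.59; balance after payment £4,316.72.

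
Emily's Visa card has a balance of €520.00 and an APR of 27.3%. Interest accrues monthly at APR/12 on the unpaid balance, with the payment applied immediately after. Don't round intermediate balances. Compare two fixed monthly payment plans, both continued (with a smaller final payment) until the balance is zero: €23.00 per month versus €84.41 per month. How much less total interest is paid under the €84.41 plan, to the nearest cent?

Monthly rate r = 27.3%/12 = 2.275% = 0.02275.
At €23.00/mo: n = ⌈−ln(1 − rB₀/P)/ln(1+r)⌉ = 33 payments (last €2.50); total interest = total paid − €520.00 = €218.50.
At €84.41/mo: 7 payments (last €60.33); total interest €46.79.
Interest saved = €218.50 − €46.79 = €171.71.

€171.71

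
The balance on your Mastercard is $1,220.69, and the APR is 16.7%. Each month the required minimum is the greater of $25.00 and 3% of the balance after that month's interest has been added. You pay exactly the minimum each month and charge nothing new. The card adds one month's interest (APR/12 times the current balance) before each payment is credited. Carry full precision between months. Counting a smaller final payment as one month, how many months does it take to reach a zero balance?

Monthly rate r = 16.7%/12 = 1.39167% = 0.0139167.
While 3% of the post-interest balance exceeds $25.00, each month B ← (B·(1+r))·(1 − 0.03), i.e. B shrinks by the factor (1+r)·0.97 = 0.9835.
This holds for months 1–24. Entering month 25 the balance is $818.81; 3% of the post-interest balance is now below $25.00, so the flat $25.00 minimum applies from here.
From month 25 a fixed $25.00 at rate r clears $818.81 in 45 more payments. Total: 24 + 45 = 69 months.

69 months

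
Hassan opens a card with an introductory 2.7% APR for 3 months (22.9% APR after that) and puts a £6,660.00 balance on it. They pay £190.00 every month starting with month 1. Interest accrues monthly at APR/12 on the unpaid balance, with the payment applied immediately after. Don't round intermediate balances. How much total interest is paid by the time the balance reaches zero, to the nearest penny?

£3,532.15

Promo months 1–3 at r₀ = 2.7%/12 = 0.00225; months 4+ at r₁ = 22.9%/12 = 0.0190833.
After month 3: iterate B ← B·(1+r₀) − £190.00 for 3 months → £6,133.77.
Then at r₁ with £190.00/mo: n₂ = −ln(1 − r₁·B/P)/ln(1+r₁) ≈ 50.64 → 51 more payments.
Total paid = 53·£190.00 + £122.15 = £10,192.15; interest = £10,192.15 − £6,660.00 = £3,532.15.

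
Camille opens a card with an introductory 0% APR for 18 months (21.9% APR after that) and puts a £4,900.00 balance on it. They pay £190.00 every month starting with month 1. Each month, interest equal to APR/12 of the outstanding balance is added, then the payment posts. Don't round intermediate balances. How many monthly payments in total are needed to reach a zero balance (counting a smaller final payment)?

27 months

Promo months 1–18 at r₀ = 0%/12 = 0; months 19+ at r₁ = 21.9%/12 = 0.01825.
After month 18 (no interest yet): B = £4,900.00 − 18·£190.00 = £1,480.00.
Then at r₁ with £190.00/mo: n₂ = −ln(1 − r₁·B/P)/ln(1+r₁) ≈ 8.48 → 9 more payments.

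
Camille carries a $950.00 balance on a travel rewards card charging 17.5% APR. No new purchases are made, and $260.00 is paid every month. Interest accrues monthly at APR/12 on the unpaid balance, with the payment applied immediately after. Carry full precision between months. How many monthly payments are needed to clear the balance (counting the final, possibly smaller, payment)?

Monthly rate r = 17.5%/12 = 1.45833% = 0.0145833.
Recurrence: B ← B·(1+r) − $260.00.
Month 1: interest $13.85; balance after payment $703.85.
Month 2: interest $10.26; balance after payment $454.12.
Month 3: interest $6.62; balance after payment $200.74.
Month 4: interest $2.93; balance after payment $0.00.

4 payments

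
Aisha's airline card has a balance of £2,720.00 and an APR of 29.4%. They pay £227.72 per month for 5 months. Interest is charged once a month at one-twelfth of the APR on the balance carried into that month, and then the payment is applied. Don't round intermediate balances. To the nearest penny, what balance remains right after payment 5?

£1,874.16

Monthly rate r = 29.4%/12 = 2.45% = 0.0245.
Each month: B ← B·(1+r) − £227.72.
Month 1: interest £66.64; balance after payment £2,558.92.
Month 2: interest £62.69; balance after payment £2,393.89.
Month 3: interest £58.65; balance after payment £2,224.82.
Month 4: interest £54.51; balance after payment £2,051.61.
Month 5: interest £50.26; balance after payment £1,874.16.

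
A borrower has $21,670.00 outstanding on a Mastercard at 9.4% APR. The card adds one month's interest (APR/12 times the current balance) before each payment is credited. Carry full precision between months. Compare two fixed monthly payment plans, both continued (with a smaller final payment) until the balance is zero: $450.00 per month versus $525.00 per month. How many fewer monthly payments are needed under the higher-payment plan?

10 fewer payments

Monthly rate r = 9.4%/12 = 0.783333% = 0.00783333.
At $450.00/mo: n = ⌈−ln(1 − rB₀/P)/ln(1+r)⌉ = 61 payments (last $311.27); total interest = total paid − $21,670.00 = $5,641.27.
At $525.00/mo: 51 payments (last $29.12); total interest $4,609.12.
Payments saved = 61 − 51 = 10.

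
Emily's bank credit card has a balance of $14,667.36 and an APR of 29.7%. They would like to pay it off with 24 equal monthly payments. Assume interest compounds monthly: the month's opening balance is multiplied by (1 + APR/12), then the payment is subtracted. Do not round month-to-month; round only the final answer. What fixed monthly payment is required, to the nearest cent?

Monthly rate r = 29.7%/12 = 2.475% = 0.02475.
Level-payment amortization: P = B₀·r / (1 − (1+r)^(−n)) = 14667.36·0.02475 / (1 − 1.02475^(−24)).
Denominator 1 − (1+r)^(−24) = 0.443878414.
P = 363.017 / 0.443878414 ≈ 817.83.

$817.83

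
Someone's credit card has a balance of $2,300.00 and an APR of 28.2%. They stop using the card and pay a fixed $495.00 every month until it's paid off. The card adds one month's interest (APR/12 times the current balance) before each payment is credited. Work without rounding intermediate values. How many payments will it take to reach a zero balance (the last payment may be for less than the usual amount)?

5 payments

Monthly rate r = 28.2%/12 = 2.35% = 0.0235.
Recurrence: B ← B·(1+r) − $495.00.
Month 1: interest $54.05; balance after payment $1,859.05.
Month 2: interest $43.69; balance after payment $1,407.74.
Month 3: interest $33.08; balance after payment $945.82.
Month 4: interest $22.23; balance after payment $473.05.
Month 5: interest $11.12; balance after payment $0.00.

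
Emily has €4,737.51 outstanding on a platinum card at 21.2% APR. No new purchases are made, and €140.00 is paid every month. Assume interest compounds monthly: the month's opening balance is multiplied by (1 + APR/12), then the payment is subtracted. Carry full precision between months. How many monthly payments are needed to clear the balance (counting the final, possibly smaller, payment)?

53 payments

Monthly rate r = 21.2%/12 = 1.76667% = 0.0176667.
Recurrence: B ← B·(1+r) − €140.00.
Month 1: interest €83.70; balance after payment €4,681.21.
Month 2: interest €82.70; balance after payment €4,623.91.
Closed form: n = −ln(1 − rB₀/P)/ln(1+r) = −ln(0.40217)/ln(1.01767) ≈ 52.013, so the balance reaches zero during payment 53.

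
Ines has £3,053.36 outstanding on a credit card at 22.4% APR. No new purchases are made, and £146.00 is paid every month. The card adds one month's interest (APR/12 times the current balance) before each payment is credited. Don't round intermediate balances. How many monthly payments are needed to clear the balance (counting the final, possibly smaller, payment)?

Monthly rate r = 22.4%/12 = 1.86667% = 0.0186667.
Recurrence: B ← B·(1+r) − £146.00.
Month 1: interest £57.00; balance after payment £2,964.36.
Month 2: interest £55.33; balance after payment £2,873.69.
Closed form: n = −ln(1 − rB₀/P)/ln(1+r) = −ln(0.60962)/ln(1.01867) ≈ 26.761, so the balance reaches zero during payment 27.

27 months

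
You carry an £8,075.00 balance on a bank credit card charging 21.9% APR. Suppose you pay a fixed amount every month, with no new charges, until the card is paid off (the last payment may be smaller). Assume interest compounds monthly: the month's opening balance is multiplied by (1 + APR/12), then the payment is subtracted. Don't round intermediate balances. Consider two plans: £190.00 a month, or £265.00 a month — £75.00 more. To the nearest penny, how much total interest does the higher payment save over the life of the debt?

Monthly rate r = 21.9%/12 = 1.825% = 0.01825.
At £190.00/mo: n = ⌈−ln(1 − rB₀/P)/ln(1+r)⌉ = 83 payments (last £120.46); total interest = total paid − £8,075.00 = £7,625.46.
At £265.00/mo: 45 payments (last £240.72); total interest £3,825.72.
Interest saved = £7,625.46 − £3,825.72 = £3,799.74.

£3,799.74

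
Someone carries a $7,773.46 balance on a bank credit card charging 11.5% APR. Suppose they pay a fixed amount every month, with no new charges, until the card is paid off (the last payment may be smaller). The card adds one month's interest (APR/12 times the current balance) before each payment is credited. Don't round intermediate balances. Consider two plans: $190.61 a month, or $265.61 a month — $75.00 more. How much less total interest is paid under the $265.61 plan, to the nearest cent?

Monthly rate r = 11.5%/12 = 0.958333% = 0.00958333.
At $190.61/mo: n = ⌈−ln(1 − rB₀/P)/ln(1+r)⌉ = 52 payments (last $184.51); total interest = total paid − $7,773.46 = $2,132.16.
At $265.61/mo: 35 payments (last $136.08); total interest $1,393.36.
Interest saved = $2,132.16 − $1,393.36 = $738.80.

$738.80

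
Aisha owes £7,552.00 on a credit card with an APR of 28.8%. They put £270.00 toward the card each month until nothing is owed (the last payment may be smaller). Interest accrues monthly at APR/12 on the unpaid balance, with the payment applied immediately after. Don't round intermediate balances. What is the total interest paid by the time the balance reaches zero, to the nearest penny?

Monthly rate r = 28.8%/12 = 2.4% = 0.024.
Payoff takes n = ⌈−ln(1 − rB₀/P)/ln(1+r)⌉ = ⌈46.911⌉ = 47 payments; the last is £246.34.
Total paid = 46·£270.00 + £246.34 = £12,666.34.
Total interest = total paid − principal = £12,666.34 − £7,552.00 = £5,114.34.

£5,114.34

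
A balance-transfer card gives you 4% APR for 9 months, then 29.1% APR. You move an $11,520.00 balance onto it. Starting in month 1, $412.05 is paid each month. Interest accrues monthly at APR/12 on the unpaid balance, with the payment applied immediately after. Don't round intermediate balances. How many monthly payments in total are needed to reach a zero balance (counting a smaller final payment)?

Promo months 1–9 at r₀ = 4%/12 = 0.00333333; months 10+ at r₁ = 29.1%/12 = 0.02425.
After month 9: iterate B ← B·(1+r₀) − $412.05 for 9 months → $8,111.96.
Then at r₁ with $412.05/mo: n₂ = −ln(1 − r₁·B/P)/ln(1+r₁) ≈ 27.08 → 28 more payments.

37 months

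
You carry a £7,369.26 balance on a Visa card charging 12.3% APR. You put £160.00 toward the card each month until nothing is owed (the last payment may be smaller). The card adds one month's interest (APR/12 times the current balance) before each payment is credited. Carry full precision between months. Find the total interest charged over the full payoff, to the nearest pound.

£2,654

Monthly rate r = 12.3%/12 = 1.025% = 0.01025.
Payoff takes n = ⌈−ln(1 − rB₀/P)/ln(1+r)⌉ = ⌈62.644⌉ = 63 payments; the last is £103.27.
Total paid = 62·£160.00 + £103.27 = £10,023.27.
Total interest = total paid − principal = £10,023.27 − £7,369.26 = £2,654.01.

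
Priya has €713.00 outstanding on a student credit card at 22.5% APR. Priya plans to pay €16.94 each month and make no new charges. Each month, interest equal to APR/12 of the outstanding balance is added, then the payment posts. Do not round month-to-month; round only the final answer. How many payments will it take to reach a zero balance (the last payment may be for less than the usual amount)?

84 payments

Monthly rate r = 22.5%/12 = 1.875% = 0.01875.
Recurrence: B ← B·(1+r) − €16.94.
Month 1: interest €13.37; balance after payment €709.43.
Month 2: interest €13.30; balance after payment €705.79.
Closed form: n = −ln(1 − rB₀/P)/ln(1+r) = −ln(0.21082)/ln(1.01875) ≈ 83.803, so the balance reaches zero during payment 84.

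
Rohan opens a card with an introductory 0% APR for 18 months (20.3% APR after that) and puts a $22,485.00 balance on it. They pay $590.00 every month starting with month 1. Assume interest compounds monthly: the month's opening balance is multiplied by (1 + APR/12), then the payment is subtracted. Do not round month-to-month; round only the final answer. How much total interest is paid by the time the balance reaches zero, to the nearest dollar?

Promo months 1–18 at r₀ = 0%/12 = 0; months 19+ at r₁ = 20.3%/12 = 0.0169167.
After month 18 (no interest yet): B = $22,485.00 − 18·$590.00 = $11,865.00.
Then at r₁ with $590.00/mo: n₂ = −ln(1 − r₁·B/P)/ln(1+r₁) ≈ 24.79 → 25 more payments.
Total paid = 42·$590.00 + $465.43 = $25,245.43; interest = $25,245.43 − $22,485.00 = $2,760.43.

$2,760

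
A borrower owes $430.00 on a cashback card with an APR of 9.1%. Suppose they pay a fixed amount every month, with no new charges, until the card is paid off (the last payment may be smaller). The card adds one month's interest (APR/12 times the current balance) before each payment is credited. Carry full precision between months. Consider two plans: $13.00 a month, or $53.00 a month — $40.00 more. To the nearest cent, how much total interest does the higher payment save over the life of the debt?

$51.43

Monthly rate r = 9.1%/12 = 0.758333% = 0.00758333.
At $13.00/mo: n = ⌈−ln(1 − rB₀/P)/ln(1+r)⌉ = 39 payments (last $2.96); total interest = total paid − $430.00 = $66.96.
At $53.00/mo: 9 payments (last $21.53); total interest $15.53.
Interest saved = $66.96 − $15.53 = $51.43.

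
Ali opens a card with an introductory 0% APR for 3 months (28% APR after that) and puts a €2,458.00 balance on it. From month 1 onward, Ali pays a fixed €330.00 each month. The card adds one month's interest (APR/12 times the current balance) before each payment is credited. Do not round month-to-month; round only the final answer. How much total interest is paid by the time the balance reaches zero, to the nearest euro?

Promo months 1–3 at r₀ = 0%/12 = 0; months 4+ at r₁ = 28%/12 = 0.0233333.
After month 3 (no interest yet): B = €2,458.00 − 3·€330.00 = €1,468.00.
Then at r₁ with €330.00/mo: n₂ = −ln(1 − r₁·B/P)/ln(1+r₁) ≈ 4.75 → 5 more payments.
Total paid = 7·€330.00 + €248.63 = €2,558.63; interest = €2,558.63 − €2,458.00 = €100.63.

€101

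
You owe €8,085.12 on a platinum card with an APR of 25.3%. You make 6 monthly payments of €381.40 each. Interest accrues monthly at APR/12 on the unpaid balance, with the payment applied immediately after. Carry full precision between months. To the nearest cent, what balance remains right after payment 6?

€6,750.87

Monthly rate r = 25.3%/12 = 2.10833% = 0.0210833.
Each month: B ← B·(1+r) − €381.40.
Month 1: interest €170.46; balance after payment €7,874.18.
Month 2: interest €166.01; balance after payment €7,658.80.
Month 3: interest €161.47; balance after payment €7,438.87.
Month 4: interest €156.84; balance after payment €7,214.30.
Month 5: interest €152.10; balance after payment €6,985.01.
Month 6: interest €147.27; balance after payment €6,750.87.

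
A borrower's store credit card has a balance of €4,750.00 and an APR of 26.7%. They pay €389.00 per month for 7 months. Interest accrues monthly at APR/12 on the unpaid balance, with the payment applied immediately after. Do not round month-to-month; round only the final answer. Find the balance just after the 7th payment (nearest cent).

Monthly rate r = 26.7%/12 = 2.225% = 0.02225.
Each month: B ← B·(1+r) − €389.00.
Month 1: interest €105.69; balance after payment €4,466.69.
Month 2: interest €99.38; balance after payment €4,177.07.
Month 3: interest €92.94; balance after payment €3,881.01.
Month 4: interest €86.35; balance after payment €3,578.36.
Month 5: interest €79.62; balance after payment €3,268.98.
Month 6: interest €72.73; balance after payment €2,952.72.
Month 7: interest €65.70; balance after payment €2,629.42.

€2,629.42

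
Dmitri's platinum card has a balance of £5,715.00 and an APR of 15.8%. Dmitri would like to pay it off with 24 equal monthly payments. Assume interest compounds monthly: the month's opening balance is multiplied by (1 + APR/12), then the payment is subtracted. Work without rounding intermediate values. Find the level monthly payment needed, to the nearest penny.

Monthly rate r = 15.8%/12 = 1.31667% = 0.0131667.
Level-payment amortization: P = B₀·r / (1 − (1+r)^(−n)) = 5715.00·0.0131667 / (1 − 1.01317^(−24)).
Denominator 1 − (1+r)^(−24) = 0.269435495.
P = 75.2475 / 0.269435495 ≈ 279.28.

£279.28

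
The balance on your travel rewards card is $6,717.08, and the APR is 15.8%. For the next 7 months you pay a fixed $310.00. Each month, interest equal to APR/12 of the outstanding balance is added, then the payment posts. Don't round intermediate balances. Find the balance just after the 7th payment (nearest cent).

Monthly rate r = 15.8%/12 = 1.31667% = 0.0131667.
Each month: B ← B·(1+r) − $310.00.
Month 1: interest $88.44; balance after payment $6,495.52.
Month 2: interest $85.52; balance after payment $6,271.05.
Month 3: interest $82.57; balance after payment $6,043.61.
Month 4: interest $79.57; balance after payment $5,813.19.
Month 5: interest $76.54; balance after payment $5,579.73.
Month 6: interest $73.47; balance after payment $5,343.20.
Month 7: interest $70.35; balance after payment $5,103.55.

$5,103.55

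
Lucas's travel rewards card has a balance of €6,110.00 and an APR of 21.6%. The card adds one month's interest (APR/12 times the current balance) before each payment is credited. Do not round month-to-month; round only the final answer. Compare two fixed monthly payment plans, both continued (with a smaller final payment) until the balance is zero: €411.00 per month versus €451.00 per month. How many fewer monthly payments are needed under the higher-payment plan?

Monthly rate r = 21.6%/12 = 1.8% = 0.018.
At €411.00/mo: n = ⌈−ln(1 − rB₀/P)/ln(1+r)⌉ = 18 payments (last €188.39); total interest = total paid − €6,110.00 = €1,065.39.
At €451.00/mo: 16 payments (last €302.42); total interest €957.42.
Payments saved = 18 − 16 = 2.

2 fewer payments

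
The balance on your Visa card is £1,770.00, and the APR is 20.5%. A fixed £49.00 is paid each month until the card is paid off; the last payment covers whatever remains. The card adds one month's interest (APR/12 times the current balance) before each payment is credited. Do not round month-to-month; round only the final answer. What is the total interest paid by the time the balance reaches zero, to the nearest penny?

Monthly rate r = 20.5%/12 = 1.70833% = 0.0170833.
Payoff takes n = ⌈−ln(1 − rB₀/P)/ln(1+r)⌉ = ⌈56.671⌉ = 57 payments; the last is £32.99.
Total paid = 56·£49.00 + £32.99 = £2,776.99.
Total interest = total paid − principal = £2,776.99 − £1,770.00 = £1,006.99.

£1,006.99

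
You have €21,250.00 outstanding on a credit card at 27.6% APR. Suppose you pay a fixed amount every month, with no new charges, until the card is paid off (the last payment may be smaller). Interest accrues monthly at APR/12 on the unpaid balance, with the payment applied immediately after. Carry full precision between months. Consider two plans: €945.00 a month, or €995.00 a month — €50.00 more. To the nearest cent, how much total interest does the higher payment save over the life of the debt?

Monthly rate r = 27.6%/12 = 2.3% = 0.023.
At €945.00/mo: n = ⌈−ln(1 − rB₀/P)/ln(1+r)⌉ = 33 payments (last €20.19); total interest = total paid − €21,250.00 = €9,010.19.
At €995.00/mo: 30 payments (last €714.09); total interest €8,319.09.
Interest saved = €9,010.19 − €8,319.09 = €691.10.

€691.10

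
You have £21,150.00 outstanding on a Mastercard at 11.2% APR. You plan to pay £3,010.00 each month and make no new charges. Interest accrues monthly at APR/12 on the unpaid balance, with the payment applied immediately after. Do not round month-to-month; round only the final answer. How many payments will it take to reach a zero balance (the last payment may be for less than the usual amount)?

Monthly rate r = 11.2%/12 = 0.933333% = 0.00933333.
Recurrence: B ← B·(1+r) − £3,010.00.
Month 1: interest £197.40; balance after payment £18,337.40.
Month 2: interest £171.15; balance after payment £15,498.55.
Closed form: n = −ln(1 − rB₀/P)/ln(1+r) = −ln(0.93442)/ln(1.00933) ≈ 7.301, so the balance reaches zero during payment 8.

8 months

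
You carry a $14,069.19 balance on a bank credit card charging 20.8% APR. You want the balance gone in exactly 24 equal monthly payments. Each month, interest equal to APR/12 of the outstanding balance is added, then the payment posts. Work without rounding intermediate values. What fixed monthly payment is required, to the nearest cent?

$721.57

Monthly rate r = 20.8%/12 = 1.73333% = 0.0173333.
Level-payment amortization: P = B₀·r / (1 − (1+r)^(−n)) = 14069.19·0.0173333 / (1 − 1.01733^(−24)).
Denominator 1 − (1+r)^(−24) = 0.337964298.
P = 243.866 / 0.337964298 ≈ 721.57.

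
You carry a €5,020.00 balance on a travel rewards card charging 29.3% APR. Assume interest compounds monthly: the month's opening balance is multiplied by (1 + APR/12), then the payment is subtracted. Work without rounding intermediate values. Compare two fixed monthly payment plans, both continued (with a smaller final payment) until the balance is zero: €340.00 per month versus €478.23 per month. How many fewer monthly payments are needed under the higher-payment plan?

Monthly rate r = 29.3%/12 = 2.44167% = 0.0244167.
At €340.00/mo: n = ⌈−ln(1 − rB₀/P)/ln(1+r)⌉ = 19 payments (last €182.22); total interest = total paid − €5,020.00 = €1,282.22.
At €478.23/mo: 13 payments (last €132.81); total interest €851.57.
Payments saved = 19 − 13 = 6.

6 fewer payments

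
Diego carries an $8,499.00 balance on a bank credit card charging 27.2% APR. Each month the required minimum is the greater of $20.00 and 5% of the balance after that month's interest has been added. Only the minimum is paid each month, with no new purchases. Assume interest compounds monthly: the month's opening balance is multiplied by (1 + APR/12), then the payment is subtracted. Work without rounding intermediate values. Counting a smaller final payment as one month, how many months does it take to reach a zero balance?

Monthly rate r = 27.2%/12 = 2.26667% = 0.0226667.
While 5% of the post-interest balance exceeds $20.00, each month B ← (B·(1+r))·(1 − 0.05), i.e. B shrinks by the factor (1+r)·0.95 = 0.97153.
This holds for months 1–107. Entering month 108 the balance is $386.67; 5% of the post-interest balance is now below $20.00, so the flat $20.00 minimum applies from here.
From month 108 a fixed $20.00 at rate r clears $386.67 in 26 more payments. Total: 107 + 26 = 133 months.

133 months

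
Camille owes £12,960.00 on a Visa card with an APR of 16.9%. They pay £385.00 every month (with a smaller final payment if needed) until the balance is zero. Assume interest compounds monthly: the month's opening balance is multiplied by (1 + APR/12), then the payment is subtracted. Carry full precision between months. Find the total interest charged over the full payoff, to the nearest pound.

Monthly rate r = 16.9%/12 = 1.40833% = 0.0140833.
Payoff takes n = ⌈−ln(1 − rB₀/P)/ln(1+r)⌉ = ⌈45.949⌉ = 46 payments; the last is £365.54.
Total paid = 45·£385.00 + £365.54 = £17,690.54.
Total interest = total paid − principal = £17,690.54 − £12,960.00 = £4,730.54.

£4,731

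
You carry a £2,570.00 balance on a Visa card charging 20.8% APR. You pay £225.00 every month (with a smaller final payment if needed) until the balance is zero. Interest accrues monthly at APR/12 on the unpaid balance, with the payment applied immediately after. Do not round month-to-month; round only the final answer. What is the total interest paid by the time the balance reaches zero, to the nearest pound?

Monthly rate r = 20.8%/12 = 1.73333% = 0.0173333.
Payoff takes n = ⌈−ln(1 − rB₀/P)/ln(1+r)⌉ = ⌈12.839⌉ = 13 payments; the last is £188.93.
Total paid = 12·£225.00 + £188.93 = £2,888.93.
Total interest = total paid − principal = £2,888.93 − £2,570.00 = £318.93.

£319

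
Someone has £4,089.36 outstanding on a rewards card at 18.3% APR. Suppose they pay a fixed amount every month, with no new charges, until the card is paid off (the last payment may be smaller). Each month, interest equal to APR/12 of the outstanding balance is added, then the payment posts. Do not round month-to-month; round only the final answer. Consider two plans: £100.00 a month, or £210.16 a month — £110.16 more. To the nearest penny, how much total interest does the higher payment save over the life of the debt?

£1,568.14

Monthly rate r = 18.3%/12 = 1.525% = 0.01525.
At £100.00/mo: n = ⌈−ln(1 − rB₀/P)/ln(1+r)⌉ = 65 payments (last £56.63); total interest = total paid − £4,089.36 = £2,367.27.
At £210.16/mo: 24 payments (last £54.81); total interest £799.13.
Interest saved = £2,367.27 − £799.13 = £1,568.14.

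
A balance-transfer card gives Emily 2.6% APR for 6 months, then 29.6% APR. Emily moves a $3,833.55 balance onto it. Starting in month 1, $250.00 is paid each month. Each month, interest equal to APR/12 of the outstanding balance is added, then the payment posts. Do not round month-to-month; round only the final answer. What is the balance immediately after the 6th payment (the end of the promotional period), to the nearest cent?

Promo months 1–6 at r₀ = 2.6%/12 = 0.00216667; months 7+ at r₁ = 29.6%/12 = 0.0246667.
After month 6: iterate B ← B·(1+r₀) − $250.00 for 6 months → $2,375.51.

$2,375.51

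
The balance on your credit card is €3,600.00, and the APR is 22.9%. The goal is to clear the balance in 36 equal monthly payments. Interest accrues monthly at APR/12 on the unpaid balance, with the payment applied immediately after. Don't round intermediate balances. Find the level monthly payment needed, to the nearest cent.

Monthly rate r = 22.9%/12 = 1.90833% = 0.0190833.
Level-payment amortization: P = B₀·r / (1 − (1+r)^(−n)) = 3600.00·0.0190833 / (1 − 1.01908^(−36)).
Denominator 1 − (1+r)^(−36) = 0.493649973.
P = 68.7 / 0.493649973 ≈ 139.17.

€139.17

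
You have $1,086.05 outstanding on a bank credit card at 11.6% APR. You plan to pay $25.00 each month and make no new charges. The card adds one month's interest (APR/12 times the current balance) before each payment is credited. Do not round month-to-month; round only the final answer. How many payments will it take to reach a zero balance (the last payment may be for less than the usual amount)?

57 payments

Monthly rate r = 11.6%/12 = 0.966667% = 0.00966667.
Recurrence: B ← B·(1+r) − $25.00.
Month 1: interest $10.50; balance after payment $1,071.55.
Month 2: interest $10.36; balance after payment $1,056.91.
Closed form: n = −ln(1 − rB₀/P)/ln(1+r) = −ln(0.58006)/ln(1.00967) ≈ 56.612, so the balance reaches zero during payment 57.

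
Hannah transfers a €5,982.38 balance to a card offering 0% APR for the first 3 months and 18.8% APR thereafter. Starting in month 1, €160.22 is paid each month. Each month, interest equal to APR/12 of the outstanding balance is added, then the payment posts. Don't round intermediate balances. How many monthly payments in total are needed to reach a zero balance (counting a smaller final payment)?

Promo months 1–3 at r₀ = 0%/12 = 0; months 4+ at r₁ = 18.8%/12 = 0.0156667.
After month 3 (no interest yet): B = €5,982.38 − 3·€160.22 = €5,501.72.
Then at r₁ with €160.22/mo: n₂ = −ln(1 − r₁·B/P)/ln(1+r₁) ≈ 49.67 → 50 more payments.

53 payments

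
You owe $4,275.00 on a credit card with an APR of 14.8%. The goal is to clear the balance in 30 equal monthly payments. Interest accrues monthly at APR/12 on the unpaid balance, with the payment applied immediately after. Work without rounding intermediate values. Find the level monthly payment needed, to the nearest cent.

$171.35

Monthly rate r = 14.8%/12 = 1.23333% = 0.0123333.
Level-payment amortization: P = B₀·r / (1 − (1+r)^(−n)) = 4275.00·0.0123333 / (1 − 1.01233^(−30)).
Denominator 1 − (1+r)^(−30) = 0.307700713.
P = 52.725 / 0.307700713 ≈ 171.35.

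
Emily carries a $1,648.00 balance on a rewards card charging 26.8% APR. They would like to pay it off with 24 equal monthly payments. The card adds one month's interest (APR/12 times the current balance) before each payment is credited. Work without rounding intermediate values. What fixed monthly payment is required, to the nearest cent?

Monthly rate r = 26.8%/12 = 2.23333% = 0.0223333.
Level-payment amortization: P = B₀·r / (1 − (1+r)^(−n)) = 1648.00·0.0223333 / (1 − 1.02233^(−24)).
Denominator 1 − (1+r)^(−24) = 0.41145525.
P = 36.8053 / 0.41145525 ≈ 89.45.

$89.45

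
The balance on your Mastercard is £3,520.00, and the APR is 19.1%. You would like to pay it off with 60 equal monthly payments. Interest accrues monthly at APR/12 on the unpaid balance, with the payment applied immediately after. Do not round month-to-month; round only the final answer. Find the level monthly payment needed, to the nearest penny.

Monthly rate r = 19.1%/12 = 1.59167% = 0.0159167.
Level-payment amortization: P = B₀·r / (1 − (1+r)^(−n)) = 3520.00·0.0159167 / (1 − 1.01592^(−60)).
Denominator 1 − (1+r)^(−60) = 0.612282962.
P = 56.0267 / 0.612282962 ≈ 91.50.

£91.50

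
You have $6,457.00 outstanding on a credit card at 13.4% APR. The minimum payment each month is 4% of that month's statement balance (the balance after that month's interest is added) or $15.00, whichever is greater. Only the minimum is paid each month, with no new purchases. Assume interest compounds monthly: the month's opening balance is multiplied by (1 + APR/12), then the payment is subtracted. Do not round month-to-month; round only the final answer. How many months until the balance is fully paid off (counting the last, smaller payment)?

Monthly rate r = 13.4%/12 = 1.11667% = 0.0111667.
While 4% of the post-interest balance exceeds $15.00, each month B ← (B·(1+r))·(1 − 0.04), i.e. B shrinks by the factor (1+r)·0.96 = 0.97072.
This holds for months 1–97. Entering month 98 the balance is $361.53; 4% of the post-interest balance is now below $15.00, so the flat $15.00 minimum applies from here.
From month 98 a fixed $15.00 at rate r clears $361.53 in 29 more payments. Total: 97 + 29 = 126 months.

126 months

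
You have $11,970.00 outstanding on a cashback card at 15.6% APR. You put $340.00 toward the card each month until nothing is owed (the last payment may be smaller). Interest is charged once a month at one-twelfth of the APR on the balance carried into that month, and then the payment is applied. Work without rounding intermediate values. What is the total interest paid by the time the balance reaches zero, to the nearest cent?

Monthly rate r = 15.6%/12 = 1.3% = 0.013.
Payoff takes n = ⌈−ln(1 − rB₀/P)/ln(1+r)⌉ = ⌈47.374⌉ = 48 payments; the last is $127.66.
Total paid = 47·$340.00 + $127.66 = $16,107.66.
Total interest = total paid − principal = $16,107.66 − $11,970.00 = $4,137.66.

$4,137.66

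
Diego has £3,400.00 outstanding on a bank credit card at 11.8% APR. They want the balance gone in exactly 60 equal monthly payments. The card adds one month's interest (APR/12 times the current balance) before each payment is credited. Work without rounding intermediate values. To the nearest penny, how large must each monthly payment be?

Monthly rate r = 11.8%/12 = 0.983333% = 0.00983333.
Level-payment amortization: P = B₀·r / (1 − (1+r)^(−n)) = 3400.00·0.00983333 / (1 − 1.00983^(−60)).
Denominator 1 − (1+r)^(−60) = 0.444072864.
P = 33.4333 / 0.444072864 ≈ 75.29.

£75.29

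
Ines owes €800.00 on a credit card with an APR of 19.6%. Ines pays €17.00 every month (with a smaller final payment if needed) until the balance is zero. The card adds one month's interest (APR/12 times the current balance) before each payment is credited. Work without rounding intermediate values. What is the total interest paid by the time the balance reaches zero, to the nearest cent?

Monthly rate r = 19.6%/12 = 1.63333% = 0.0163333.
Payoff takes n = ⌈−ln(1 − rB₀/P)/ln(1+r)⌉ = ⌈90.346⌉ = 91 payments; the last is €5.91.
Total paid = 90·€17.00 + €5.91 = €1,535.91.
Total interest = total paid − principal = €1,535.91 − €800.00 = €735.91.

€735.91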